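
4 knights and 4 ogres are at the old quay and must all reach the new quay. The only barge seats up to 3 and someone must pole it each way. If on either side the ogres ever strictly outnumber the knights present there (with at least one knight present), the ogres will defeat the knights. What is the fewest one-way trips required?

Counting alone: each trip to the new quay takes at most 3 across and each return brings at least 1 back, so after t trips out (and t−1 returns) at most 3t − (t−1) of the 8 are across; that first reaches 8 at t = 4, so at least 7 crossings are needed.
The safety rule pushes this higher. Following every safe sequence of crossings, the most of the 8 that can be at the new quay as the barge arrives there on crossing 7 is 7 — never all 8.
So no plan with fewer than 9 crossings exists, and this one achieves 9:
1. 2 ogres → the new quay.  (the old quay: 4K 2O; the new quay: 0K 2O)
2. 1 ogre ← the old quay.  (the old quay: 4K 3O; the new quay: 0K 1O)
3. 3 ogres → the new quay.  (the old quay: 4K 0O; the new quay: 0K 4O)
4. 1 ogre ← the old quay.  (the old quay: 4K 1O; the new quay: 0K 3O)
5. 3 knights → the new quay.  (the old quay: 1K 1O; the new quay: 3K 3O)
6. 1 knight and 1 ogre ← the old quay.  (the old quay: 2K 2O; the new quay: 2K 2O)
7. 2 knights → the new quay.  (the old quay: 0K 2O; the new quay: 4K 2O)
8. 1 ogre ← the old quay.  (the old quay: 0K 3O; the new quay: 4K 1O)
9. 3 ogres → the new quay.  (the old quay: 0K 0O; the new quay: 4K 4O)

9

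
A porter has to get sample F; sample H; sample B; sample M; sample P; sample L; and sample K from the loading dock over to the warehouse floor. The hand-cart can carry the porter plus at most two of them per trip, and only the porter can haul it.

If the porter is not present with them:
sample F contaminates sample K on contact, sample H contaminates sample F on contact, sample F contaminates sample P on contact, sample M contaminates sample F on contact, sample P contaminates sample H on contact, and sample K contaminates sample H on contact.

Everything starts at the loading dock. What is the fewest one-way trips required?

11

Counting alone: the porter can take at most 2 across per trip to the warehouse floor, so moving all 7 needs at least 4 loaded trips out, with a return between consecutive ones — at least 7 crossings.
The safety rule pushes this higher. Following every safe sequence of crossings, the most of the 7 that can be at the warehouse floor as the hand-cart arrives there on crossings 7, 9 is 5, 6 respectively — never all 7.
So no plan with fewer than 11 crossings exists, and this one achieves 11:
1. Porter goes to the warehouse floor with sample F and sample H.  [the loading dock: sample B, sample K, sample L, sample M, sample P | the warehouse floor: sample F, sample H]
2. Porter goes back to the loading dock with sample F.  [the loading dock: sample B, sample F, sample K, sample L, sample M, sample P | the warehouse floor: sample H]
3. Porter goes to the warehouse floor with sample B and sample F.  [the loading dock: sample K, sample L, sample M, sample P | the warehouse floor: sample B, sample F, sample H]
4. Porter goes back to the loading dock with sample F.  [the loading dock: sample F, sample K, sample L, sample M, sample P | the warehouse floor: sample B, sample H]
5. Porter goes to the warehouse floor with sample F and sample M.  [the loading dock: sample K, sample L, sample P | the warehouse floor: sample B, sample F, sample H, sample M]
6. Porter goes back to the loading dock with sample F.  [the loading dock: sample F, sample K, sample L, sample P | the warehouse floor: sample B, sample H, sample M]
7. Porter goes to the warehouse floor with sample F and sample L.  [the loading dock: sample K, sample P | the warehouse floor: sample B, sample F, sample H, sample L, sample M]
8. Porter goes back to the loading dock with sample F.  [the loading dock: sample F, sample K, sample P | the warehouse floor: sample B, sample H, sample L, sample M]
9. Porter goes to the warehouse floor with sample K and sample P.  [the loading dock: sample F | the warehouse floor: sample B, sample H, sample K, sample L, sample M, sample P]
10. Porter goes back to the loading dock with sample H.  [the loading dock: sample F, sample H | the warehouse floor: sample B, sample K, sample L, sample M, sample P]
11. Porter goes to the warehouse floor with sample F and sample H.  [the loading dock: — | the warehouse floor: sample B, sample F, sample H, sample K, sample L, sample M, sample P]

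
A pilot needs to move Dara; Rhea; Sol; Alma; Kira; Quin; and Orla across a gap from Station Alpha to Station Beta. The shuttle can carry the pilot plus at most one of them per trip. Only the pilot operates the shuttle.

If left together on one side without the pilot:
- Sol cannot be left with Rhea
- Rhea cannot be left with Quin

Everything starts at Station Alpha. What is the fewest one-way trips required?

Counting alone: the pilot can take at most 1 across per trip to Station Beta, so moving all 7 needs at least 7 loaded trips out, with a return between consecutive ones — at least 13 crossings.
The safety rule pushes this higher. Following every safe sequence of crossings, the most of the 7 that can be at Station Beta as the shuttle arrives there on crossing 13 is 6 — never all 7.
So no plan with fewer than 15 crossings exists, and this one achieves 15:
1. Pilot goes to Station Beta with Rhea.  [Station Alpha: Alma, Dara, Kira, Orla, Quin, Sol | Station Beta: Rhea]
2. Pilot goes back to Station Alpha alone.  [Station Alpha: Alma, Dara, Kira, Orla, Quin, Sol | Station Beta: Rhea]
3. Pilot goes to Station Beta with Dara.  [Station Alpha: Alma, Kira, Orla, Quin, Sol | Station Beta: Dara, Rhea]
4. Pilot goes back to Station Alpha alone.  [Station Alpha: Alma, Kira, Orla, Quin, Sol | Station Beta: Dara, Rhea]
5. Pilot goes to Station Beta with Sol.  [Station Alpha: Alma, Kira, Orla, Quin | Station Beta: Dara, Rhea, Sol]
6. Pilot goes back to Station Alpha with Rhea.  [Station Alpha: Alma, Kira, Orla, Quin, Rhea | Station Beta: Dara, Sol]
7. Pilot goes to Station Beta with Quin.  [Station Alpha: Alma, Kira, Orla, Rhea | Station Beta: Dara, Quin, Sol]
8. Pilot goes back to Station Alpha alone.  [Station Alpha: Alma, Kira, Orla, Rhea | Station Beta: Dara, Quin, Sol]
9. Pilot goes to Station Beta with Alma.  [Station Alpha: Kira, Orla, Rhea | Station Beta: Alma, Dara, Quin, Sol]
10. Pilot goes back to Station Alpha alone.  [Station Alpha: Kira, Orla, Rhea | Station Beta: Alma, Dara, Quin, Sol]
11. Pilot goes to Station Beta with Kira.  [Station Alpha: Orla, Rhea | Station Beta: Alma, Dara, Kira, Quin, Sol]
12. Pilot goes back to Station Alpha alone.  [Station Alpha: Orla, Rhea | Station Beta: Alma, Dara, Kira, Quin, Sol]
13. Pilot goes to Station Beta with Orla.  [Station Alpha: Rhea | Station Beta: Alma, Dara, Kira, Orla, Quin, Sol]
14. Pilot goes back to Station Alpha alone.  [Station Alpha: Rhea | Station Beta: Alma, Dara, Kira, Orla, Quin, Sol]
15. Pilot goes to Station Beta with Rhea.  [Station Alpha: — | Station Beta: Alma, Dara, Kira, Orla, Quin, Rhea, Sol]

15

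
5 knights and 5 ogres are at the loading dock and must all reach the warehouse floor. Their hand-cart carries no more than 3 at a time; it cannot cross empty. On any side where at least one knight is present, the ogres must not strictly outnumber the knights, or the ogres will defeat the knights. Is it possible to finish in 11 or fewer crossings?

Yes — this plan uses 11 crossings (≤ 11):
1. 2 ogres → the warehouse floor.  (the loading dock: 5K 3O; the warehouse floor: 0K 2O)
2. 1 ogre ← the loading dock.  (the loading dock: 5K 4O; the warehouse floor: 0K 1O)
3. 3 ogres → the warehouse floor.  (the loading dock: 5K 1O; the warehouse floor: 0K 4O)
4. 1 ogre ← the loading dock.  (the loading dock: 5K 2O; the warehouse floor: 0K 3O)
5. 3 knights → the warehouse floor.  (the loading dock: 2K 2O; the warehouse floor: 3K 3O)
6. 1 knight and 1 ogre ← the loading dock.  (the loading dock: 3K 3O; the warehouse floor: 2K 2O)
7. 3 knights → the warehouse floor.  (the loading dock: 0K 3O; the warehouse floor: 5K 2O)
8. 1 ogre ← the loading dock.  (the loading dock: 0K 4O; the warehouse floor: 5K 1O)
9. 2 ogres → the warehouse floor.  (the loading dock: 0K 2O; the warehouse floor: 5K 3O)
10. 1 ogre ← the loading dock.  (the loading dock: 0K 3O; the warehouse floor: 5K 2O)
11. 3 ogres → the warehouse floor.  (the loading dock: 0K 0O; the warehouse floor: 5K 5O)

Yes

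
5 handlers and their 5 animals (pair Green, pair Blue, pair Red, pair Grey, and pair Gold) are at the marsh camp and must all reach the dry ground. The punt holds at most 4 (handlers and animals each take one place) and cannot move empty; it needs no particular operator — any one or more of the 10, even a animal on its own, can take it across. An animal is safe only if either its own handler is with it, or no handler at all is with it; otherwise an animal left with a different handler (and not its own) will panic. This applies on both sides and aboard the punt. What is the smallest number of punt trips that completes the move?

Counting alone: each trip to the dry ground takes at most 4 across and each return brings at least 1 back, so after t trips out (and t−1 returns) at most 4t − (t−1) of the 10 are across; that first reaches 10 at t = 3, so at least 5 crossings are needed.
The safety rule pushes this higher. Following every safe sequence of crossings, the most of the 10 that can be at the dry ground as the punt arrives there on crossing 5 is 9 — never all 10.
So no plan with fewer than 7 crossings exists, and this one achieves 7:
1. animal Green and handler Green cross → the dry ground.
2. handler Green crosses ← the marsh camp.
3. animal Blue, animal Gold, animal Grey, and animal Red cross → the dry ground.
4. animal Green crosses ← the marsh camp.
5. handler Blue, handler Gold, handler Grey, and handler Red cross → the dry ground.
6. animal Blue and handler Blue cross ← the marsh camp.
7. animal Blue, animal Green, handler Blue, and handler Green cross → the dry ground.

7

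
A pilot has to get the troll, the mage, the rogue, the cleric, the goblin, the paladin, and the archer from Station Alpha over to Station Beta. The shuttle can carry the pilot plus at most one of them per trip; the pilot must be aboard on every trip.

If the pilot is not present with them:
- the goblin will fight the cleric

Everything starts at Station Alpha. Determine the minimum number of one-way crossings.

13

Counting alone: the pilot can take at most 1 across per trip to Station Beta, so moving all 7 needs at least 7 loaded trips out, with a return between consecutive ones — at least 13 crossings.
The plan below uses exactly 13 crossings, so it is optimal:
1. Pilot goes to Station Beta with the cleric.
2. Pilot goes back to Station Alpha alone.
3. Pilot goes to Station Beta with the troll.
4. Pilot goes back to Station Alpha alone.
5. Pilot goes to Station Beta with the mage.
6. Pilot goes back to Station Alpha alone.
7. Pilot goes to Station Beta with the rogue.
8. Pilot goes back to Station Alpha alone.
9. Pilot goes to Station Beta with the paladin.
10. Pilot goes back to Station Alpha alone.
11. Pilot goes to Station Beta with the archer.
12. Pilot goes back to Station Alpha alone.
13. Pilot goes to Station Beta with the goblin.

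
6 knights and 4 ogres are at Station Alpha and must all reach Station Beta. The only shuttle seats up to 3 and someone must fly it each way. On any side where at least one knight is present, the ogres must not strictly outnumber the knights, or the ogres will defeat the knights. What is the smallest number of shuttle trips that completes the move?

Counting alone: each trip to Station Beta takes at most 3 across and each return brings at least 1 back, so after t trips out (and t−1 returns) at most 3t − (t−1) of the 10 are across; that first reaches 10 at t = 5, so at least 9 crossings are needed.
The plan below uses exactly 9 crossings, so it is optimal:
1. 2 ogres → Station Beta.  (Station Alpha: 6K 2O; Station Beta: 0K 2O)
2. 1 ogre ← Station Alpha.  (Station Alpha: 6K 3O; Station Beta: 0K 1O)
3. 3 ogres → Station Beta.  (Station Alpha: 6K 0O; Station Beta: 0K 4O)
4. 1 ogre ← Station Alpha.  (Station Alpha: 6K 1O; Station Beta: 0K 3O)
5. 3 knights → Station Beta.  (Station Alpha: 3K 1O; Station Beta: 3K 3O)
6. 1 ogre ← Station Alpha.  (Station Alpha: 3K 2O; Station Beta: 3K 2O)
7. 1 knight and 2 ogres → Station Beta.  (Station Alpha: 2K 0O; Station Beta: 4K 4O)
8. 1 ogre ← Station Alpha.  (Station Alpha: 2K 1O; Station Beta: 4K 3O)
9. 2 knights and 1 ogre → Station Beta.  (Station Alpha: 0K 0O; Station Beta: 6K 4O)

9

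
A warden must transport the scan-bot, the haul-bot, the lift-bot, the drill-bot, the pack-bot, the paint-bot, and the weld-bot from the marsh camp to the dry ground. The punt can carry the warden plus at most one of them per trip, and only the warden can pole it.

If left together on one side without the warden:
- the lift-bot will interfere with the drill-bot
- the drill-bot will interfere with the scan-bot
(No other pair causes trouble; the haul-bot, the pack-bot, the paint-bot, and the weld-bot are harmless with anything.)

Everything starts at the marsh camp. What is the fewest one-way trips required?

15

Counting alone: the warden can take at most 1 across per trip to the dry ground, so moving all 7 needs at least 7 loaded trips out, with a return between consecutive ones — at least 13 crossings.
The safety rule pushes this higher. Following every safe sequence of crossings, the most of the 7 that can be at the dry ground as the punt arrives there on crossing 13 is 6 — never all 7.
So no plan with fewer than 15 crossings exists, and this one achieves 15:
1. Warden goes to the dry ground with the drill-bot.  [the marsh camp: the haul-bot, the lift-bot, the pack-bot, the paint-bot, the scan-bot, the weld-bot | the dry ground: the drill-bot]
2. Warden goes back to the marsh camp alone.  [the marsh camp: the haul-bot, the lift-bot, the pack-bot, the paint-bot, the scan-bot, the weld-bot | the dry ground: the drill-bot]
3. Warden goes to the dry ground with the scan-bot.  [the marsh camp: the haul-bot, the lift-bot, the pack-bot, the paint-bot, the weld-bot | the dry ground: the drill-bot, the scan-bot]
4. Warden goes back to the marsh camp with the drill-bot.  [the marsh camp: the drill-bot, the haul-bot, the lift-bot, the pack-bot, the paint-bot, the weld-bot | the dry ground: the scan-bot]
5. Warden goes to the dry ground with the lift-bot.  [the marsh camp: the drill-bot, the haul-bot, the pack-bot, the paint-bot, the weld-bot | the dry ground: the lift-bot, the scan-bot]
6. Warden goes back to the marsh camp alone.  [the marsh camp: the drill-bot, the haul-bot, the pack-bot, the paint-bot, the weld-bot | the dry ground: the lift-bot, the scan-bot]
7. Warden goes to the dry ground with the haul-bot.  [the marsh camp: the drill-bot, the pack-bot, the paint-bot, the weld-bot | the dry ground: the haul-bot, the lift-bot, the scan-bot]
8. Warden goes back to the marsh camp alone.  [the marsh camp: the drill-bot, the pack-bot, the paint-bot, the weld-bot | the dry ground: the haul-bot, the lift-bot, the scan-bot]
9. Warden goes to the dry ground with the pack-bot.  [the marsh camp: the drill-bot, the paint-bot, the weld-bot | the dry ground: the haul-bot, the lift-bot, the pack-bot, the scan-bot]
10. Warden goes back to the marsh camp alone.  [the marsh camp: the drill-bot, the paint-bot, the weld-bot | the dry ground: the haul-bot, the lift-bot, the pack-bot, the scan-bot]
11. Warden goes to the dry ground with the paint-bot.  [the marsh camp: the drill-bot, the weld-bot | the dry ground: the haul-bot, the lift-bot, the pack-bot, the paint-bot, the scan-bot]
12. Warden goes back to the marsh camp alone.  [the marsh camp: the drill-bot, the weld-bot | the dry ground: the haul-bot, the lift-bot, the pack-bot, the paint-bot, the scan-bot]
13. Warden goes to the dry ground with the weld-bot.  [the marsh camp: the drill-bot | the dry ground: the haul-bot, the lift-bot, the pack-bot, the paint-bot, the scan-bot, the weld-bot]
14. Warden goes back to the marsh camp alone.  [the marsh camp: the drill-bot | the dry ground: the haul-bot, the lift-bot, the pack-bot, the paint-bot, the scan-bot, the weld-bot]
15. Warden goes to the dry ground with the drill-bot.  [the marsh camp: — | the dry ground: the drill-bot, the haul-bot, the lift-bot, the pack-bot, the paint-bot, the scan-bot, the weld-bot]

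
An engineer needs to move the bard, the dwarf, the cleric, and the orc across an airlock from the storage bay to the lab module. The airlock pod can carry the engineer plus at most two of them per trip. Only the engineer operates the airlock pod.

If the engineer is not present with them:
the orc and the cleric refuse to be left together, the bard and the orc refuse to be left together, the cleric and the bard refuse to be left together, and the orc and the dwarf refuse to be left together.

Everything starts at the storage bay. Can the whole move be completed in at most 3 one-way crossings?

Counting alone: the engineer can take at most 2 across per trip to the lab module, so moving all 4 needs at least 2 loaded trips out, with a return between consecutive ones — at least 3 crossings.
The safety rule pushes this higher. Following every safe sequence of crossings, the most of the 4 that can be at the lab module as the airlock pod arrives there on crossing 3 is 3 — never all 4.
So the move cannot be finished within 3 crossings. (The shortest complete plan takes 5:)
1. Engineer goes to the lab module with the bard and the orc.
2. Engineer goes back to the storage bay with the bard.
3. Engineer goes to the lab module with the bard and the dwarf.
4. Engineer goes back to the storage bay with the orc.
5. Engineer goes to the lab module with the cleric and the orc.

No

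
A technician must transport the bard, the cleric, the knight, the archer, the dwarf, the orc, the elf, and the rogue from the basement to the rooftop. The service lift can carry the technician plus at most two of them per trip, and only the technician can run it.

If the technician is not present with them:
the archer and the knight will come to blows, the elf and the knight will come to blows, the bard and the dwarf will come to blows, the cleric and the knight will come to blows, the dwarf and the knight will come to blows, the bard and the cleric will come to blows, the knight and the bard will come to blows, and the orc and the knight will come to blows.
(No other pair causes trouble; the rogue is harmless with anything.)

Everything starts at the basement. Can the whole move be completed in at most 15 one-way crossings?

Yes

Yes — this plan uses 13 crossings (≤ 15):
1. Technician goes to the rooftop with the bard and the knight.
2. Technician goes back to the basement with the bard.
3. Technician goes to the rooftop with the archer and the bard.
4. Technician goes back to the basement with the knight.
5. Technician goes to the rooftop with the knight and the orc.
6. Technician goes back to the basement with the knight.
7. Technician goes to the rooftop with the elf and the knight.
8. Technician goes back to the basement with the knight.
9. Technician goes to the rooftop with the cleric and the dwarf.
10. Technician goes back to the basement with the bard.
11. Technician goes to the rooftop with the bard and the rogue.
12. Technician goes back to the basement with the bard.
13. Technician goes to the rooftop with the bard and the knight.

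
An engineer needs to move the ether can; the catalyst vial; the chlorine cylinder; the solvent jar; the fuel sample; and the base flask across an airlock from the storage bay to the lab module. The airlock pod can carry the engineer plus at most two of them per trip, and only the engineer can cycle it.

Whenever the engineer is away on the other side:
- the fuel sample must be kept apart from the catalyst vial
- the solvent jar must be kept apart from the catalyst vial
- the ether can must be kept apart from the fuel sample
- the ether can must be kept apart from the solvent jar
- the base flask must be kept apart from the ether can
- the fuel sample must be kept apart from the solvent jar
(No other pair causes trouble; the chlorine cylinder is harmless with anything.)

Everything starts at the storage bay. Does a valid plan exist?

No

Whatever the first load, the items left behind include a forbidden pair without the engineer. No opening move is safe, so no plan exists.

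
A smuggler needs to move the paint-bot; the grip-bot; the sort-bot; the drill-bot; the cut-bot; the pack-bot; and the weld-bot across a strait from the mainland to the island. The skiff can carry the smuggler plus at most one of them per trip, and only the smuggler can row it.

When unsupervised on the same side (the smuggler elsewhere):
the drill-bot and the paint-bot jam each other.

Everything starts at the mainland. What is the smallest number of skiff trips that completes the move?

13

Counting alone: the smuggler can take at most 1 across per trip to the island, so moving all 7 needs at least 7 loaded trips out, with a return between consecutive ones — at least 13 crossings.
The plan below uses exactly 13 crossings, so it is optimal:
1. Smuggler goes to the island with the paint-bot.  [the mainland: the cut-bot, the drill-bot, the grip-bot, the pack-bot, the sort-bot, the weld-bot | the island: the paint-bot]
2. Smuggler goes back to the mainland alone.  [the mainland: the cut-bot, the drill-bot, the grip-bot, the pack-bot, the sort-bot, the weld-bot | the island: the paint-bot]
3. Smuggler goes to the island with the grip-bot.  [the mainland: the cut-bot, the drill-bot, the pack-bot, the sort-bot, the weld-bot | the island: the grip-bot, the paint-bot]
4. Smuggler goes back to the mainland alone.  [the mainland: the cut-bot, the drill-bot, the pack-bot, the sort-bot, the weld-bot | the island: the grip-bot, the paint-bot]
5. Smuggler goes to the island with the sort-bot.  [the mainland: the cut-bot, the drill-bot, the pack-bot, the weld-bot | the island: the grip-bot, the paint-bot, the sort-bot]
6. Smuggler goes back to the mainland alone.  [the mainland: the cut-bot, the drill-bot, the pack-bot, the weld-bot | the island: the grip-bot, the paint-bot, the sort-bot]
7. Smuggler goes to the island with the cut-bot.  [the mainland: the drill-bot, the pack-bot, the weld-bot | the island: the cut-bot, the grip-bot, the paint-bot, the sort-bot]
8. Smuggler goes back to the mainland alone.  [the mainland: the drill-bot, the pack-bot, the weld-bot | the island: the cut-bot, the grip-bot, the paint-bot, the sort-bot]
9. Smuggler goes to the island with the pack-bot.  [the mainland: the drill-bot, the weld-bot | the island: the cut-bot, the grip-bot, the pack-bot, the paint-bot, the sort-bot]
10. Smuggler goes back to the mainland alone.  [the mainland: the drill-bot, the weld-bot | the island: the cut-bot, the grip-bot, the pack-bot, the paint-bot, the sort-bot]
11. Smuggler goes to the island with the weld-bot.  [the mainland: the drill-bot | the island: the cut-bot, the grip-bot, the pack-bot, the paint-bot, the sort-bot, the weld-bot]
12. Smuggler goes back to the mainland alone.  [the mainland: the drill-bot | the island: the cut-bot, the grip-bot, the pack-bot, the paint-bot, the sort-bot, the weld-bot]
13. Smuggler goes to the island with the drill-bot.  [the mainland: — | the island: the cut-bot, the drill-bot, the grip-bot, the pack-bot, the paint-bot, the sort-bot, the weld-bot]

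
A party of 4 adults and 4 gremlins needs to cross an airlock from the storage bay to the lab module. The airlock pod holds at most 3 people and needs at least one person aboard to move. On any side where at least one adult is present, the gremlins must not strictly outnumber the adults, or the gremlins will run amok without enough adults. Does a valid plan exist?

Yes

1. 2 gremlins → the lab module.  (the storage bay: 4A 2G; the lab module: 0A 2G)
2. 1 gremlin ← the storage bay.  (the storage bay: 4A 3G; the lab module: 0A 1G)
3. 3 gremlins → the lab module.  (the storage bay: 4A 0G; the lab module: 0A 4G)
4. 1 gremlin ← the storage bay.  (the storage bay: 4A 1G; the lab module: 0A 3G)
5. 3 adults → the lab module.  (the storage bay: 1A 1G; the lab module: 3A 3G)
6. 1 adult and 1 gremlin ← the storage bay.  (the storage bay: 2A 2G; the lab module: 2A 2G)
7. 2 adults → the lab module.  (the storage bay: 0A 2G; the lab module: 4A 2G)
8. 1 gremlin ← the storage bay.  (the storage bay: 0A 3G; the lab module: 4A 1G)
9. 3 gremlins → the lab module.  (the storage bay: 0A 0G; the lab module: 4A 4G)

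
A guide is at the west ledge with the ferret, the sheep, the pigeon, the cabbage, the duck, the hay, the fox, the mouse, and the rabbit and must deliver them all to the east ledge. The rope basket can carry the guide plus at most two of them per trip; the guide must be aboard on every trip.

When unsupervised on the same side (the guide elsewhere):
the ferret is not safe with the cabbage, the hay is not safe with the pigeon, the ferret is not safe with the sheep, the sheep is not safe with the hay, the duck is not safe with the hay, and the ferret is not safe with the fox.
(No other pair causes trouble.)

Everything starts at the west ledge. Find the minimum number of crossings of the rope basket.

11

Counting alone: the guide can take at most 2 across per trip to the east ledge, so moving all 9 needs at least 5 loaded trips out, with a return between consecutive ones — at least 9 crossings.
The safety rule pushes this higher. Following every safe sequence of crossings, the most of the 9 that can be at the east ledge as the rope basket arrives there on crossing 9 is 8 — never all 9.
So no plan with fewer than 11 crossings exists, and this one achieves 11:
1. Guide goes to the east ledge with the ferret and the hay.
2. Guide goes back to the west ledge alone.
3. Guide goes to the east ledge with the pigeon.
4. Guide goes back to the west ledge with the hay.
5. Guide goes to the east ledge with the duck and the sheep.
6. Guide goes back to the west ledge with the ferret.
7. Guide goes to the east ledge with the cabbage and the fox.
8. Guide goes back to the west ledge alone.
9. Guide goes to the east ledge with the mouse and the rabbit.
10. Guide goes back to the west ledge alone.
11. Guide goes to the east ledge with the ferret and the hay.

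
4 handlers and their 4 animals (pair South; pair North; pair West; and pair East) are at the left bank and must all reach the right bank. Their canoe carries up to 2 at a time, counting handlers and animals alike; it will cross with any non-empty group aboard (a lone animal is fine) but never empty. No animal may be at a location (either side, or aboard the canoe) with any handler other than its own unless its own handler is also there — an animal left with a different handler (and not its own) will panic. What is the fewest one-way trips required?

Following every safe sequence of crossings from the start, the most of the 8 that can be at the right bank as the canoe arrives there on crossings 1, 3, 5 is 2, 3, 4 respectively; the best ever achieved is 4 of 8.
From crossing 7 on, no configuration arises that was not already reachable earlier: only 44 distinct safe configurations (who is on which side, and where the canoe is) can ever be reached, none of them has everyone across, and every continuation just revisits them. So no valid plan exists.

impossible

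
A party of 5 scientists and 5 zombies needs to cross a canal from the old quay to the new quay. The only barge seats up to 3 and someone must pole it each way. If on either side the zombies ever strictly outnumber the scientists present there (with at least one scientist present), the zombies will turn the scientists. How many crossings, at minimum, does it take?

Counting alone: each trip to the new quay takes at most 3 across and each return brings at least 1 back, so after t trips out (and t−1 returns) at most 3t − (t−1) of the 10 are across; that first reaches 10 at t = 5, so at least 9 crossings are needed.
The safety rule pushes this higher. Following every safe sequence of crossings, the most of the 10 that can be at the new quay as the barge arrives there on crossing 9 is 9 — never all 10.
So no plan with fewer than 11 crossings exists, and this one achieves 11:
1. 2 zombies → the new quay.  (the old quay: 5S 3Z; the new quay: 0S 2Z)
2. 1 zombie ← the old quay.  (the old quay: 5S 4Z; the new quay: 0S 1Z)
3. 3 zombies → the new quay.  (the old quay: 5S 1Z; the new quay: 0S 4Z)
4. 1 zombie ← the old quay.  (the old quay: 5S 2Z; the new quay: 0S 3Z)
5. 3 scientists → the new quay.  (the old quay: 2S 2Z; the new quay: 3S 3Z)
6. 1 scientist and 1 zombie ← the old quay.  (the old quay: 3S 3Z; the new quay: 2S 2Z)
7. 3 scientists → the new quay.  (the old quay: 0S 3Z; the new quay: 5S 2Z)
8. 1 zombie ← the old quay.  (the old quay: 0S 4Z; the new quay: 5S 1Z)
9. 2 zombies → the new quay.  (the old quay: 0S 2Z; the new quay: 5S 3Z)
10. 1 zombie ← the old quay.  (the old quay: 0S 3Z; the new quay: 5S 2Z)
11. 3 zombies → the new quay.  (the old quay: 0S 0Z; the new quay: 5S 5Z)

11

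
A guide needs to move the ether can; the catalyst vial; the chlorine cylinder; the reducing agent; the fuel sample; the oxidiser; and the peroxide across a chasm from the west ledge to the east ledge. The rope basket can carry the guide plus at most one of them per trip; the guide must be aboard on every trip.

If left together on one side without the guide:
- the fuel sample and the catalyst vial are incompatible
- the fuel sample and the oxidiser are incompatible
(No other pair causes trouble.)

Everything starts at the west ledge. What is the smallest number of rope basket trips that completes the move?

Counting alone: the guide can take at most 1 across per trip to the east ledge, so moving all 7 needs at least 7 loaded trips out, with a return between consecutive ones — at least 13 crossings.
The safety rule pushes this higher. Following every safe sequence of crossings, the most of the 7 that can be at the east ledge as the rope basket arrives there on crossing 13 is 6 — never all 7.
So no plan with fewer than 15 crossings exists, and this one achieves 15:
1. Guide goes to the east ledge with the fuel sample.
2. Guide goes back to the west ledge alone.
3. Guide goes to the east ledge with the ether can.
4. Guide goes back to the west ledge alone.
5. Guide goes to the east ledge with the catalyst vial.
6. Guide goes back to the west ledge with the fuel sample.
7. Guide goes to the east ledge with the oxidiser.
8. Guide goes back to the west ledge alone.
9. Guide goes to the east ledge with the chlorine cylinder.
10. Guide goes back to the west ledge alone.
11. Guide goes to the east ledge with the reducing agent.
12. Guide goes back to the west ledge alone.
13. Guide goes to the east ledge with the peroxide.
14. Guide goes back to the west ledge alone.
15. Guide goes to the east ledge with the fuel sample.

15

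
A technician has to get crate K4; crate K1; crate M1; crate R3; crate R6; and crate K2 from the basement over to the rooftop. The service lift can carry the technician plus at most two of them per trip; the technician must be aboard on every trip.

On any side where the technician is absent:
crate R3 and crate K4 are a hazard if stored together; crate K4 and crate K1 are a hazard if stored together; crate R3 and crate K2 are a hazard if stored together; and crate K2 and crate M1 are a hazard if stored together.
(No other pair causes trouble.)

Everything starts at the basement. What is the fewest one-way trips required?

7

Counting alone: the technician can take at most 2 across per trip to the rooftop, so moving all 6 needs at least 3 loaded trips out, with a return between consecutive ones — at least 5 crossings.
The safety rule pushes this higher. Following every safe sequence of crossings, the most of the 6 that can be at the rooftop as the service lift arrives there on crossing 5 is 5 — never all 6.
So no plan with fewer than 7 crossings exists, and this one achieves 7:
1. Technician goes to the rooftop with crate K2 and crate K4.  [the basement: crate K1, crate M1, crate R3, crate R6 | the rooftop: crate K2, crate K4]
2. Technician goes back to the basement alone.  [the basement: crate K1, crate M1, crate R3, crate R6 | the rooftop: crate K2, crate K4]
3. Technician goes to the rooftop with crate K1 and crate M1.  [the basement: crate R3, crate R6 | the rooftop: crate K1, crate K2, crate K4, crate M1]
4. Technician goes back to the basement with crate K2 and crate K4.  [the basement: crate K2, crate K4, crate R3, crate R6 | the rooftop: crate K1, crate M1]
5. Technician goes to the rooftop with crate R3 and crate R6.  [the basement: crate K2, crate K4 | the rooftop: crate K1, crate M1, crate R3, crate R6]
6. Technician goes back to the basement alone.  [the basement: crate K2, crate K4 | the rooftop: crate K1, crate M1, crate R3, crate R6]
7. Technician goes to the rooftop with crate K2 and crate K4.  [the basement: — | the rooftop: crate K1, crate K2, crate K4, crate M1, crate R3, crate R6]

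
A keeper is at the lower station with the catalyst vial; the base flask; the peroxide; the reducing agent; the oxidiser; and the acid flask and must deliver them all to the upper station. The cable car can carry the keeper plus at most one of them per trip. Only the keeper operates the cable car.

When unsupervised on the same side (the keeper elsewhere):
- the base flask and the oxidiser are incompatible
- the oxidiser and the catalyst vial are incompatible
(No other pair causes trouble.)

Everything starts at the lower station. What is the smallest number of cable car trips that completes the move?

Counting alone: the keeper can take at most 1 across per trip to the upper station, so moving all 6 needs at least 6 loaded trips out, with a return between consecutive ones — at least 11 crossings.
The safety rule pushes this higher. Following every safe sequence of crossings, the most of the 6 that can be at the upper station as the cable car arrives there on crossing 11 is 5 — never all 6.
So no plan with fewer than 13 crossings exists, and this one achieves 13:
1. Keeper goes to the upper station with the oxidiser.
2. Keeper goes back to the lower station alone.
3. Keeper goes to the upper station with the catalyst vial.
4. Keeper goes back to the lower station with the oxidiser.
5. Keeper goes to the upper station with the base flask.
6. Keeper goes back to the lower station alone.
7. Keeper goes to the upper station with the peroxide.
8. Keeper goes back to the lower station alone.
9. Keeper goes to the upper station with the reducing agent.
10. Keeper goes back to the lower station alone.
11. Keeper goes to the upper station with the acid flask.
12. Keeper goes back to the lower station alone.
13. Keeper goes to the upper station with the oxidiser.

13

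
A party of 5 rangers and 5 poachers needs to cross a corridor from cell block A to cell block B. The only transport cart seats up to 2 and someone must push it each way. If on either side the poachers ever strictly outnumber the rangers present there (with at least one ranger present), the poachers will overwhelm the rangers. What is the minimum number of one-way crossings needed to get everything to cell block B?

Following every safe sequence of crossings from the start, the most of the 10 that can be at cell block B as the transport cart arrives there on crossings 1, 3, 5, 7 is 2, 3, 4, 5 respectively; the best ever achieved is 5 of 10.
From crossing 9 on, no configuration arises that was not already reachable earlier: only 13 distinct safe configurations (who is on which side, and where the transport cart is) can ever be reached, none of them has everyone across, and every continuation just revisits them. They are: 0 rangers + 0 poachers across (transport cart back at the start); 0 rangers + 1 poacher across (transport cart there); 0 rangers + 1 poacher across (transport cart back at the start); 0 rangers + 2 poachers across (transport cart there); 0 rangers + 2 poachers across (transport cart back at the start); 0 rangers + 3 poachers across (transport cart there); 0 rangers + 3 poachers across (transport cart back at the start); 0 rangers + 4 poachers across (transport cart there); 0 rangers + 4 poachers across (transport cart back at the start); 0 rangers + 5 poachers across (transport cart there); 1 ranger + 1 poacher across (transport cart there); 1 ranger + 1 poacher across (transport cart back at the start); 2 rangers + 2 poachers across (transport cart there). So no valid plan exists.

impossible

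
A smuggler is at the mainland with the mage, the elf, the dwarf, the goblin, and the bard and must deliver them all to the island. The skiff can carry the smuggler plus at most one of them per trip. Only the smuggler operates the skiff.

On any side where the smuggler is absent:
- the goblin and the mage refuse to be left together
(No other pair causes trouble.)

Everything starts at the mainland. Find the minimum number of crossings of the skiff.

Counting alone: the smuggler can take at most 1 across per trip to the island, so moving all 5 needs at least 5 loaded trips out, with a return between consecutive ones — at least 9 crossings.
The plan below uses exactly 9 crossings, so it is optimal:
1. Smuggler goes to the island with the mage.  [the mainland: the bard, the dwarf, the elf, the goblin | the island: the mage]
2. Smuggler goes back to the mainland alone.  [the mainland: the bard, the dwarf, the elf, the goblin | the island: the mage]
3. Smuggler goes to the island with the elf.  [the mainland: the bard, the dwarf, the goblin | the island: the elf, the mage]
4. Smuggler goes back to the mainland alone.  [the mainland: the bard, the dwarf, the goblin | the island: the elf, the mage]
5. Smuggler goes to the island with the dwarf.  [the mainland: the bard, the goblin | the island: the dwarf, the elf, the mage]
6. Smuggler goes back to the mainland alone.  [the mainland: the bard, the goblin | the island: the dwarf, the elf, the mage]
7. Smuggler goes to the island with the bard.  [the mainland: the goblin | the island: the bard, the dwarf, the elf, the mage]
8. Smuggler goes back to the mainland alone.  [the mainland: the goblin | the island: the bard, the dwarf, the elf, the mage]
9. Smuggler goes to the island with the goblin.  [the mainland: — | the island: the bard, the dwarf, the elf, the goblin, the mage]

9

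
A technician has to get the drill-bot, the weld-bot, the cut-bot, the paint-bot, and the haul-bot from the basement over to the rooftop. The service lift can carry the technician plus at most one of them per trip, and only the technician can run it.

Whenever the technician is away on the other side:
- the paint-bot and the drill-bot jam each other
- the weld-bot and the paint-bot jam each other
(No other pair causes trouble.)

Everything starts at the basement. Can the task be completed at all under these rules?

Yes

1. Technician goes to the rooftop with the paint-bot.  [the basement: the cut-bot, the drill-bot, the haul-bot, the weld-bot | the rooftop: the paint-bot]
2. Technician goes back to the basement alone.  [the basement: the cut-bot, the drill-bot, the haul-bot, the weld-bot | the rooftop: the paint-bot]
3. Technician goes to the rooftop with the drill-bot.  [the basement: the cut-bot, the haul-bot, the weld-bot | the rooftop: the drill-bot, the paint-bot]
4. Technician goes back to the basement with the paint-bot.  [the basement: the cut-bot, the haul-bot, the paint-bot, the weld-bot | the rooftop: the drill-bot]
5. Technician goes to the rooftop with the weld-bot.  [the basement: the cut-bot, the haul-bot, the paint-bot | the rooftop: the drill-bot, the weld-bot]
6. Technician goes back to the basement alone.  [the basement: the cut-bot, the haul-bot, the paint-bot | the rooftop: the drill-bot, the weld-bot]
7. Technician goes to the rooftop with the cut-bot.  [the basement: the haul-bot, the paint-bot | the rooftop: the cut-bot, the drill-bot, the weld-bot]
8. Technician goes back to the basement alone.  [the basement: the haul-bot, the paint-bot | the rooftop: the cut-bot, the drill-bot, the weld-bot]
9. Technician goes to the rooftop with the haul-bot.  [the basement: the paint-bot | the rooftop: the cut-bot, the drill-bot, the haul-bot, the weld-bot]
10. Technician goes back to the basement alone.  [the basement: the paint-bot | the rooftop: the cut-bot, the drill-bot, the haul-bot, the weld-bot]
11. Technician goes to the rooftop with the paint-bot.  [the basement: — | the rooftop: the cut-bot, the drill-bot, the haul-bot, the paint-bot, the weld-bot]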